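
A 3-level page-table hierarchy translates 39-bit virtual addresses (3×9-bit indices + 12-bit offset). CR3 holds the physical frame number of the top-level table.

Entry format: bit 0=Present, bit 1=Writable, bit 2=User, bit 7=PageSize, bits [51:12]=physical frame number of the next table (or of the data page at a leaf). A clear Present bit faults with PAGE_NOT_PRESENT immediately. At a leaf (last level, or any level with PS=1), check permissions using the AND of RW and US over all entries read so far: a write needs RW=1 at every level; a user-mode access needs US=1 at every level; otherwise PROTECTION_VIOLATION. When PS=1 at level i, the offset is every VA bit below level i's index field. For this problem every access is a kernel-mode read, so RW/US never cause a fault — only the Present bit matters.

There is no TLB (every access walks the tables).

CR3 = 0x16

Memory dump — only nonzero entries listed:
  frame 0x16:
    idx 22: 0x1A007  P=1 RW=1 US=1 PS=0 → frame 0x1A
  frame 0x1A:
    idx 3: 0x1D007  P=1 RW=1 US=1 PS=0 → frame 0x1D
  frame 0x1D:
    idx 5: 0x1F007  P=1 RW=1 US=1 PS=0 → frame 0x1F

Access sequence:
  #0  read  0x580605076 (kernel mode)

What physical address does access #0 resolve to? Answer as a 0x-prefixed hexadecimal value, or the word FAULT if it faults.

Walk each access:
#0 VA=0x580605076 (r,kernel):
  L0: frame=0x16 idx=22 entry=0x1A007 [P=1 RW=1 US=1 PS=0]
  L1: frame=0x1A idx=3 entry=0x1D007 [P=1 RW=1 US=1 PS=0]
  L2: frame=0x1D idx=5 entry=0x1F007 [P=1 RW=1 US=1 PS=0]
  → PA=0x1F076  (3 entries read)

Access #0 PA: 0x1F076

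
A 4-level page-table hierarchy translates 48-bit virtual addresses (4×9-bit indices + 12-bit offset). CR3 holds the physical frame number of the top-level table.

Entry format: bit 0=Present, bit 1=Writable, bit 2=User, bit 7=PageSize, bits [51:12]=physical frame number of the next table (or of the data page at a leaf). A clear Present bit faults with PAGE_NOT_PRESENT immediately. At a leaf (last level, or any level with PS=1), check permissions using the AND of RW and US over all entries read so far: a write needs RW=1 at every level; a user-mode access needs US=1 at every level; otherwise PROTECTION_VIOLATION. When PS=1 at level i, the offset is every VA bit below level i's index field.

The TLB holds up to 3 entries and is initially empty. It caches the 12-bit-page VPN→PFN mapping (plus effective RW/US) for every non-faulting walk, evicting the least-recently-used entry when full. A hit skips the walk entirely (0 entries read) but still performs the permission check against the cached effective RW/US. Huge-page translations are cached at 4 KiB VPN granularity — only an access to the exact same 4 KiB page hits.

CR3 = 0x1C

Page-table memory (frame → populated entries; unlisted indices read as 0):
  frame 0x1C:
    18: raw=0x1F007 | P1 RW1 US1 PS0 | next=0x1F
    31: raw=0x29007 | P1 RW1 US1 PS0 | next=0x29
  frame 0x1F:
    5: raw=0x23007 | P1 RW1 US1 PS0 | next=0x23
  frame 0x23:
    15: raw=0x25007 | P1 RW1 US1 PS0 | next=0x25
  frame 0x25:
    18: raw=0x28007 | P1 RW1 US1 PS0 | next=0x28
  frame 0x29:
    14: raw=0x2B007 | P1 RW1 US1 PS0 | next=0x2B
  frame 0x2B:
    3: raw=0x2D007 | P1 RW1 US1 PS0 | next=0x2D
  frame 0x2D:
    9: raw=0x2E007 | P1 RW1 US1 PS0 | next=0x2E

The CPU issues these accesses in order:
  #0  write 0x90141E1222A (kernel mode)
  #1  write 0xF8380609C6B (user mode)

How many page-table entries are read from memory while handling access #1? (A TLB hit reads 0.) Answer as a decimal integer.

Walk each access:
#0 VA=0x90141E1222A (w,kernel):
  L0 @0x1C[18] → 0x1F007  P=1,RW=1,US=1,PS=0
  L1 @0x1F[5] → 0x23007  P=1,RW=1,US=1,PS=0
  L2 @0x23[15] → 0x25007  P=1,RW=1,US=1,PS=0
  L3 @0x25[18] → 0x28007  P=1,RW=1,US=1,PS=0
  ⇒ phys 0x2822A  [4 reads]
#1 VA=0xF8380609C6B (w,user):
  L0 @0x1C[31] → 0x29007  P=1,RW=1,US=1,PS=0
  L1 @0x29[14] → 0x2B007  P=1,RW=1,US=1,PS=0
  L2 @0x2B[3] → 0x2D007  P=1,RW=1,US=1,PS=0
  L3 @0x2D[9] → 0x2E007  P=1,RW=1,US=1,PS=0
  ⇒ phys 0x2EC6B  [4 reads]

Entries read for #1: 4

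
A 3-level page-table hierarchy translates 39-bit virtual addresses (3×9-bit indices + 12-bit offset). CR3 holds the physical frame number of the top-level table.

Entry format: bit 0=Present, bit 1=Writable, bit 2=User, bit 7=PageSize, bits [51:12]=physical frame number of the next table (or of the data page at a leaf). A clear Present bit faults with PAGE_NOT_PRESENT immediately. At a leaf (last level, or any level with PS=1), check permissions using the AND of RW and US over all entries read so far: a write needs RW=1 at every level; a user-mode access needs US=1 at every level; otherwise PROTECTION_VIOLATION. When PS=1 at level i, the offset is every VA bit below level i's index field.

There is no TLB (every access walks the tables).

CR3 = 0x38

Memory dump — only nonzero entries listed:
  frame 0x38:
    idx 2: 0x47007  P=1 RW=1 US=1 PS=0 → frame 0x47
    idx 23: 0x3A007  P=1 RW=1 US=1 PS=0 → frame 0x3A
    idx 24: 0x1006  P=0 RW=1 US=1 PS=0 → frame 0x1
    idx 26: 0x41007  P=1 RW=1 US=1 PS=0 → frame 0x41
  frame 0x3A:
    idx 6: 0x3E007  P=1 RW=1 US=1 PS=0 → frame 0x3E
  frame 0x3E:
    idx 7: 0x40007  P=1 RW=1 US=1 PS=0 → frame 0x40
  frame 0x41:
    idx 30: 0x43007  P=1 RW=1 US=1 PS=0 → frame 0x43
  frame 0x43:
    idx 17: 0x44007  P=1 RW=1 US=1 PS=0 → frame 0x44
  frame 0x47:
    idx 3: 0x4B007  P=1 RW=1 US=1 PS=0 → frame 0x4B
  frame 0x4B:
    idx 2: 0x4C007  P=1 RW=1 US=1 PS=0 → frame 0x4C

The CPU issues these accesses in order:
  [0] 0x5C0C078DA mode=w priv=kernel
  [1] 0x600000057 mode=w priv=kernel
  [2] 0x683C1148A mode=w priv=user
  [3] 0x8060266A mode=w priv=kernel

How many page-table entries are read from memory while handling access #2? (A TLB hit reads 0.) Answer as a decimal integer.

Trace:
#0 VA=0x5C0C078DA (w,kernel):
  L0 @0x38[23] → 0x3A007  P=1,RW=1,US=1,PS=0
  L1 @0x3A[6] → 0x3E007  P=1,RW=1,US=1,PS=0
  L2 @0x3E[7] → 0x40007  P=1,RW=1,US=1,PS=0
  → PA=0x408DA  (3 entries read)
#1 VA=0x600000057 (w,kernel):
  L0 @0x38[24] → 0x1006  P=0,RW=1,US=1,PS=0
  → PAGE_NOT_PRESENT  (1 entries read)
#2 VA=0x683C1148A (w,user):
  L0 @0x38[26] → 0x41007  P=1,RW=1,US=1,PS=0
  L1 @0x41[30] → 0x43007  P=1,RW=1,US=1,PS=0
  L2 @0x43[17] → 0x44007  P=1,RW=1,US=1,PS=0
  → PA=0x4448A  (3 entries read)
#3 VA=0x8060266A (w,kernel):
  L0 @0x38[2] → 0x47007  P=1,RW=1,US=1,PS=0
  L1 @0x47[3] → 0x4B007  P=1,RW=1,US=1,PS=0
  L2 @0x4B[2] → 0x4C007  P=1,RW=1,US=1,PS=0
  → PA=0x4C66A  (3 entries read)

Entries read for #2: 3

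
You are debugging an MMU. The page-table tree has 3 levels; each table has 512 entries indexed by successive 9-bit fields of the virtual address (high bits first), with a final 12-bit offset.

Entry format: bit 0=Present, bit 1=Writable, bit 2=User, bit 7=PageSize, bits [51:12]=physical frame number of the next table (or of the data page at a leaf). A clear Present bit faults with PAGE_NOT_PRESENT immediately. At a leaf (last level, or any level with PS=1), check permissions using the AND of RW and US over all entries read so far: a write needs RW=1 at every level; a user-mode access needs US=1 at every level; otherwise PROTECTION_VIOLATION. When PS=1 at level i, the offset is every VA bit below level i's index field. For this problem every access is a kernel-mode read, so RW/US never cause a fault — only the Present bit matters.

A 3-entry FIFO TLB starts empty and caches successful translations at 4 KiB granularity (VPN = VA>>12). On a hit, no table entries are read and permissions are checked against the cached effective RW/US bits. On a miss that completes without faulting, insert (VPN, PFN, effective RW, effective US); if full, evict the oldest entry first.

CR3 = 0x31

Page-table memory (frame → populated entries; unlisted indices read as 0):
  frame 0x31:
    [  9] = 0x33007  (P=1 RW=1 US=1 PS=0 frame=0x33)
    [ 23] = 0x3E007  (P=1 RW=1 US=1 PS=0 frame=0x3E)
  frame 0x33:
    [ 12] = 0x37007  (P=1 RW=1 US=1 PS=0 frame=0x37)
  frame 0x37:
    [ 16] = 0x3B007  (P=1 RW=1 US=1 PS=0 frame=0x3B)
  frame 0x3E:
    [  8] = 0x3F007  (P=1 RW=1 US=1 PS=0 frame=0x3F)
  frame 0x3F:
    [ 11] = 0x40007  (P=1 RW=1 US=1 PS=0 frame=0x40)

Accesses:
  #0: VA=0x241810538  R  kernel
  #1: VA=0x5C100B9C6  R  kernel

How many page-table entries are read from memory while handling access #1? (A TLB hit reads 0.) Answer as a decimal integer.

Trace:
#0 VA=0x241810538 (r,kernel):
  [0] read 0x31 idx=9: raw=0x33007 flags P=1 W=1 U=1 S=0
  [1] read 0x33 idx=12: raw=0x37007 flags P=1 W=1 U=1 S=0
  [2] read 0x37 idx=16: raw=0x3B007 flags P=1 W=1 U=1 S=0
  → PA=0x3B538  (3 entries read)
#1 VA=0x5C100B9C6 (r,kernel):
  [0] read 0x31 idx=23: raw=0x3E007 flags P=1 W=1 U=1 S=0
  [1] read 0x3E idx=8: raw=0x3F007 flags P=1 W=1 U=1 S=0
  [2] read 0x3F idx=11: raw=0x40007 flags P=1 W=1 U=1 S=0
  → PA=0x409C6  (3 entries read)

Entries read for #1: 3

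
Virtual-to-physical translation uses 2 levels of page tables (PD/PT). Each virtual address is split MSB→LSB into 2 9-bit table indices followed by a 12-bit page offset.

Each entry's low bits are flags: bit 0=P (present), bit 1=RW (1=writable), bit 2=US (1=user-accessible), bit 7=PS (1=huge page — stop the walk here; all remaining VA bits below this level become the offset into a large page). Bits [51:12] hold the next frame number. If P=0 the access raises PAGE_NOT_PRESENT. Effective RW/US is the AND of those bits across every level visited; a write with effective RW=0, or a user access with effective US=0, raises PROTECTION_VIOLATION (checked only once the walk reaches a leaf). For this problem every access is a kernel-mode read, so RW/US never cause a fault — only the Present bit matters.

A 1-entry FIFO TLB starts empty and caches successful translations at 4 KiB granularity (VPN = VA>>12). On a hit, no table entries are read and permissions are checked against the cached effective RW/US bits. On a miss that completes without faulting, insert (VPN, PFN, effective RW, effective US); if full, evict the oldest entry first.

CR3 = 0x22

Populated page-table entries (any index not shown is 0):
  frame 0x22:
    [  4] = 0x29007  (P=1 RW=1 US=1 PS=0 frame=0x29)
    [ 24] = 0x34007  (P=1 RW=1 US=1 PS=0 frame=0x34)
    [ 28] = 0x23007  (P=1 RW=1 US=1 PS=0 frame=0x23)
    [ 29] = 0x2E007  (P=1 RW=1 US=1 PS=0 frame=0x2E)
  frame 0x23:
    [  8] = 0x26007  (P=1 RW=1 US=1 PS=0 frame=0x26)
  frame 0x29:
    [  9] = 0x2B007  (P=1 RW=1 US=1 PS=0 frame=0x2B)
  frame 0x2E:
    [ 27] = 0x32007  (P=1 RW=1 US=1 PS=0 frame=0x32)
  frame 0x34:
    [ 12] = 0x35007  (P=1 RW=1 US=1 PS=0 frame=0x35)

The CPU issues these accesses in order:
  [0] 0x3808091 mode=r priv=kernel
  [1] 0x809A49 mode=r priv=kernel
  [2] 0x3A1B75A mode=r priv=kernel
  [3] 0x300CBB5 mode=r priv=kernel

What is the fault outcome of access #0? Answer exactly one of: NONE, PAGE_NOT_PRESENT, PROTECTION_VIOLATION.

Walk each access:
#0 VA=0x3808091 (r,kernel):
  [0] read 0x22 idx=28: raw=0x23007 flags P=1 W=1 U=1 S=0
  [1] read 0x23 idx=8: raw=0x26007 flags P=1 W=1 U=1 S=0
  ✓ 0x26091  — 2 lookups
#1 VA=0x809A49 (r,kernel):
  [0] read 0x22 idx=4: raw=0x29007 flags P=1 W=1 U=1 S=0
  [1] read 0x29 idx=9: raw=0x2B007 flags P=1 W=1 U=1 S=0
  ✓ 0x2BA49  — 2 lookups
#2 VA=0x3A1B75A (r,kernel):
  [0] read 0x22 idx=29: raw=0x2E007 flags P=1 W=1 U=1 S=0
  [1] read 0x2E idx=27: raw=0x32007 flags P=1 W=1 U=1 S=0
  ✓ 0x3275A  — 2 lookups
#3 VA=0x300CBB5 (r,kernel):
  [0] read 0x22 idx=24: raw=0x34007 flags P=1 W=1 U=1 S=0
  [1] read 0x34 idx=12: raw=0x35007 flags P=1 W=1 U=1 S=0
  ✓ 0x35BB5  — 2 lookups

Access #0 fault: NONE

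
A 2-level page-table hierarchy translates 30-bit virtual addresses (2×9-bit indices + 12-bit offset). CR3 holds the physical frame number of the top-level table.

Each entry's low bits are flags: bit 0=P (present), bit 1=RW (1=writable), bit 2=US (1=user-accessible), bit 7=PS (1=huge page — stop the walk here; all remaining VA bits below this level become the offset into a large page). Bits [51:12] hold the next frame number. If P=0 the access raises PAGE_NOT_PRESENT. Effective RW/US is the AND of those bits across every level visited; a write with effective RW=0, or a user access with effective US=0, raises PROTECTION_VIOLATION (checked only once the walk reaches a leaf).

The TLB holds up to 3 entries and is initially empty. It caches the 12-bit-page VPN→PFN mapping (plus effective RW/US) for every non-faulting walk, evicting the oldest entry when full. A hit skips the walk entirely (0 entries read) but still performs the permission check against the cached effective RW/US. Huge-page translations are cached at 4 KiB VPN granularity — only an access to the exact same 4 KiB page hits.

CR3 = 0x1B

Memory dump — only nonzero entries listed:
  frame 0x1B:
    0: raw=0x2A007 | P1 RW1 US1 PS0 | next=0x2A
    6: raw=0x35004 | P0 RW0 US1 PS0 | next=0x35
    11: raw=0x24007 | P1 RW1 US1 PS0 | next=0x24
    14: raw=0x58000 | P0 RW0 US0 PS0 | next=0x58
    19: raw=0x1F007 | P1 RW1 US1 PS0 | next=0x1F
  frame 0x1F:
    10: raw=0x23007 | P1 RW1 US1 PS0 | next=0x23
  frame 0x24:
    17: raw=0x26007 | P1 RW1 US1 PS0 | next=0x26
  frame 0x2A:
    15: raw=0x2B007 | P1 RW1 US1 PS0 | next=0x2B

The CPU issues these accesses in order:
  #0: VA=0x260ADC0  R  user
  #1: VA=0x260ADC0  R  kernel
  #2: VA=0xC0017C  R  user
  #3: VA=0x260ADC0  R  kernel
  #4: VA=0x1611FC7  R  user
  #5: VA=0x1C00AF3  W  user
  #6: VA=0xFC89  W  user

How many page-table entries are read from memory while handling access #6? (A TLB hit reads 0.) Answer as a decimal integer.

Walk each access:
#0 VA=0x260ADC0 (r,user):
  [0] read 0x1B idx=19: raw=0x1F007 flags P=1 W=1 U=1 S=0
  [1] read 0x1F idx=10: raw=0x23007 flags P=1 W=1 U=1 S=0
  ⇒ phys 0x23DC0  [2 reads]
#1 VA=0x260ADC0 (r,kernel):
  TLB hit vpn=0x260A → PA=0x23DC0
#2 VA=0xC0017C (r,user):
  [0] read 0x1B idx=6: raw=0x35004 flags P=0 W=0 U=1 S=0
  ✗ PAGE_NOT_PRESENT  [1 reads]
#3 VA=0x260ADC0 (r,kernel):
  TLB hit vpn=0x260A → PA=0x23DC0
#4 VA=0x1611FC7 (r,user):
  [0] read 0x1B idx=11: raw=0x24007 flags P=1 W=1 U=1 S=0
  [1] read 0x24 idx=17: raw=0x26007 flags P=1 W=1 U=1 S=0
  ⇒ phys 0x26FC7  [2 reads]
#5 VA=0x1C00AF3 (w,user):
  [0] read 0x1B idx=14: raw=0x58000 flags P=0 W=0 U=0 S=0
  ✗ PAGE_NOT_PRESENT  [1 reads]
#6 VA=0xFC89 (w,user):
  [0] read 0x1B idx=0: raw=0x2A007 flags P=1 W=1 U=1 S=0
  [1] read 0x2A idx=15: raw=0x2B007 flags P=1 W=1 U=1 S=0
  ⇒ phys 0x2BC89  [2 reads]

Entries read for #6: 2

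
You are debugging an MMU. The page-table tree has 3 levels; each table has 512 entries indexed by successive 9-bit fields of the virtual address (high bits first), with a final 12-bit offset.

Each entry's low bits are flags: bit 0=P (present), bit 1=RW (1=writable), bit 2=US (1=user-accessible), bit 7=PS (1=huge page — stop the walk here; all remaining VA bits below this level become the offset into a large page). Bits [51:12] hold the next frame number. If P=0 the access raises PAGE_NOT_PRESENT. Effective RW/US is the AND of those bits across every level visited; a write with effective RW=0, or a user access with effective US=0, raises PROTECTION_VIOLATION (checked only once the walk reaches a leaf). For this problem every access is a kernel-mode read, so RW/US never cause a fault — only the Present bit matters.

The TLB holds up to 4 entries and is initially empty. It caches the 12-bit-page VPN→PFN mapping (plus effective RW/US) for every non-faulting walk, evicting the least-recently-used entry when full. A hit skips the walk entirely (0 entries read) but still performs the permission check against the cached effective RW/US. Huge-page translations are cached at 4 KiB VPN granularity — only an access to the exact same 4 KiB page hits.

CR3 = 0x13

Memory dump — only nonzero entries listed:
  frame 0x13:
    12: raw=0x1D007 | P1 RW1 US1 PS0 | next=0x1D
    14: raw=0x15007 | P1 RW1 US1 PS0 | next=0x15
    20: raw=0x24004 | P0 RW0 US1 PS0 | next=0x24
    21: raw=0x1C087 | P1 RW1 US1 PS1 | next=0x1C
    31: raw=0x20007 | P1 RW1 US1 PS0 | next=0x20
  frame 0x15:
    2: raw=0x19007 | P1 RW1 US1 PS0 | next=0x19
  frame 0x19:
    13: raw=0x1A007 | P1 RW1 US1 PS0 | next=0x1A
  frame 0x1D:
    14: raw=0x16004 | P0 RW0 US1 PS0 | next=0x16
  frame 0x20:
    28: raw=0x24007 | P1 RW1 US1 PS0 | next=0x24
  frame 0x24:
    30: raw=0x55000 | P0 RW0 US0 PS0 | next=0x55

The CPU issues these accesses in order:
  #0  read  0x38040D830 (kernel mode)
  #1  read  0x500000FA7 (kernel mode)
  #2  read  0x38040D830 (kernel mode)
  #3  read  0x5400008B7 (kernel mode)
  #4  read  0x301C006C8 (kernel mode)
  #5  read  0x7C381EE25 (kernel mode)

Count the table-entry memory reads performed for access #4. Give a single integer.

Per-access translation:
#0 VA=0x38040D830 (r,kernel):
  lvl0: tbl 0x13, slot 14 ⇒ 0x15007 (P1/RW1/US1/PS0)
  lvl1: tbl 0x15, slot 2 ⇒ 0x19007 (P1/RW1/US1/PS0)
  lvl2: tbl 0x19, slot 13 ⇒ 0x1A007 (P1/RW1/US1/PS0)
  ✓ 0x1A830  — 3 lookups
#1 VA=0x500000FA7 (r,kernel):
  lvl0: tbl 0x13, slot 20 ⇒ 0x24004 (P0/RW0/US1/PS0)
  → PAGE_NOT_PRESENT  (1 entries read)
#2 VA=0x38040D830 (r,kernel):
  TLB hit vpn=0x38040D → PA=0x1A830
#3 VA=0x5400008B7 (r,kernel):
  lvl0: tbl 0x13, slot 21 ⇒ 0x1C087 (P1/RW1/US1/PS1)
  ✓ 0x1C8B7 (huge @L0)  — 1 lookups
#4 VA=0x301C006C8 (r,kernel):
  lvl0: tbl 0x13, slot 12 ⇒ 0x1D007 (P1/RW1/US1/PS0)
  lvl1: tbl 0x1D, slot 14 ⇒ 0x16004 (P0/RW0/US1/PS0)
  → PAGE_NOT_PRESENT  (2 entries read)
#5 VA=0x7C381EE25 (r,kernel):
  lvl0: tbl 0x13, slot 31 ⇒ 0x20007 (P1/RW1/US1/PS0)
  lvl1: tbl 0x20, slot 28 ⇒ 0x24007 (P1/RW1/US1/PS0)
  lvl2: tbl 0x24, slot 30 ⇒ 0x55000 (P0/RW0/US0/PS0)
  → PAGE_NOT_PRESENT  (3 entries read)

Entries read for #4: 2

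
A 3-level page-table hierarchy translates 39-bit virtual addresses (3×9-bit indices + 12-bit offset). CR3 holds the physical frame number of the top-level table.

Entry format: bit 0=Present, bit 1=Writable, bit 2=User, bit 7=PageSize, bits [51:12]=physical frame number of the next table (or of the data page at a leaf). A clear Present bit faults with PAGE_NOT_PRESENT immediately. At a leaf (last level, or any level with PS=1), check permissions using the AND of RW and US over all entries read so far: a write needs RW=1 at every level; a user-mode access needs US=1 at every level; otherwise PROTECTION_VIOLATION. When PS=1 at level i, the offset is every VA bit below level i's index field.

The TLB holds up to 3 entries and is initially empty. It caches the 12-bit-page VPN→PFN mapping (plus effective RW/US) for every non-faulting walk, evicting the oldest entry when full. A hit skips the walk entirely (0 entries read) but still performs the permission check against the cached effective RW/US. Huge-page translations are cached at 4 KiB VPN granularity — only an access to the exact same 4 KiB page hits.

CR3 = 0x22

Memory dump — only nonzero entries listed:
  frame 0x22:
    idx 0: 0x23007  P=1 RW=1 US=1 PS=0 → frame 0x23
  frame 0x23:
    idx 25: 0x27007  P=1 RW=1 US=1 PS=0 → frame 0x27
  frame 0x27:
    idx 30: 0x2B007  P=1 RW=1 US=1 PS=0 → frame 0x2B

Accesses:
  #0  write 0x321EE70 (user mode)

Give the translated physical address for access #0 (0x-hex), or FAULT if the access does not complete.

Trace:
#0 VA=0x321EE70 (w,user):
  L0: frame=0x22 idx=0 entry=0x23007 [P=1 RW=1 US=1 PS=0]
  L1: frame=0x23 idx=25 entry=0x27007 [P=1 RW=1 US=1 PS=0]
  L2: frame=0x27 idx=30 entry=0x2B007 [P=1 RW=1 US=1 PS=0]
  ✓ 0x2BE70  — 3 lookups

Access #0 PA: 0x2BE70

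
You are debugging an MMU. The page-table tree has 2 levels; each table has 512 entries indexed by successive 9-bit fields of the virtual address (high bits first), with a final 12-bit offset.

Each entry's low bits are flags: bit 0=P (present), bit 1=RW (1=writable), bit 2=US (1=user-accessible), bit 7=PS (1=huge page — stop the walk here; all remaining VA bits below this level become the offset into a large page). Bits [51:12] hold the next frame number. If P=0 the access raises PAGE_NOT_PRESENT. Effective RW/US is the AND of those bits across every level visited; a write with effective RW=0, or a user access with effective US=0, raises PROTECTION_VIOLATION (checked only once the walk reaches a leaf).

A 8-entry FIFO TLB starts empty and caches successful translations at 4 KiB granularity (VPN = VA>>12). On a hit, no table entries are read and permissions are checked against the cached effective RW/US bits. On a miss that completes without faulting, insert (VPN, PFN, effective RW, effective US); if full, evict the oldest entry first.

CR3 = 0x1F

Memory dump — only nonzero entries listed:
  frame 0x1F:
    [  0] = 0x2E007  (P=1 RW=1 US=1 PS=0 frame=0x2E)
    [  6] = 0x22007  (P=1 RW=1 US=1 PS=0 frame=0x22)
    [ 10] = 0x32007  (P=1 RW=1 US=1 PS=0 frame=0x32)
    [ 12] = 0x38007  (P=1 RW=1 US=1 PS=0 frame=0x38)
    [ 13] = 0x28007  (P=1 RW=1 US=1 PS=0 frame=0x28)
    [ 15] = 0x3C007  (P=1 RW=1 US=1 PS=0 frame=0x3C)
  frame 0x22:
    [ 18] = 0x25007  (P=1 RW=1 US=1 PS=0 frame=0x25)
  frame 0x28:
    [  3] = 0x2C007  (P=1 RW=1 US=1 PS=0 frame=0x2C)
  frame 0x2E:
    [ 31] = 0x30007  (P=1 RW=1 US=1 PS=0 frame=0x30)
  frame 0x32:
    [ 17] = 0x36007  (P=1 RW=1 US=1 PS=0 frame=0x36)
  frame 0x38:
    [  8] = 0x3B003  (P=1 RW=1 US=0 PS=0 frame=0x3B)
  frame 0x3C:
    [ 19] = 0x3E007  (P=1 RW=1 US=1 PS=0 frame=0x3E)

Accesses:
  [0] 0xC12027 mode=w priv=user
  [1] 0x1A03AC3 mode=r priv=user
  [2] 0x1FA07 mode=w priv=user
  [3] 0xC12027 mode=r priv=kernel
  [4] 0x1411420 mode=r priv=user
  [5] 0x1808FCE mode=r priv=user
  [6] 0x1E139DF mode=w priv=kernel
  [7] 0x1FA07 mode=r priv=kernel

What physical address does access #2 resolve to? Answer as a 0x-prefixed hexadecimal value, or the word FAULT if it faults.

Walk each access:
#0 VA=0xC12027 (w,user):
  lvl0: tbl 0x1F, slot 6 ⇒ 0x22007 (P1/RW1/US1/PS0)
  lvl1: tbl 0x22, slot 18 ⇒ 0x25007 (P1/RW1/US1/PS0)
  ⇒ phys 0x25027  [2 reads]
#1 VA=0x1A03AC3 (r,user):
  lvl0: tbl 0x1F, slot 13 ⇒ 0x28007 (P1/RW1/US1/PS0)
  lvl1: tbl 0x28, slot 3 ⇒ 0x2C007 (P1/RW1/US1/PS0)
  ⇒ phys 0x2CAC3  [2 reads]
#2 VA=0x1FA07 (w,user):
  lvl0: tbl 0x1F, slot 0 ⇒ 0x2E007 (P1/RW1/US1/PS0)
  lvl1: tbl 0x2E, slot 31 ⇒ 0x30007 (P1/RW1/US1/PS0)
  ⇒ phys 0x30A07  [2 reads]
#3 VA=0xC12027 (r,kernel):
  TLB hit vpn=0xC12 → PA=0x25027
#4 VA=0x1411420 (r,user):
  lvl0: tbl 0x1F, slot 10 ⇒ 0x32007 (P1/RW1/US1/PS0)
  lvl1: tbl 0x32, slot 17 ⇒ 0x36007 (P1/RW1/US1/PS0)
  ⇒ phys 0x36420  [2 reads]
#5 VA=0x1808FCE (r,user):
  lvl0: tbl 0x1F, slot 12 ⇒ 0x38007 (P1/RW1/US1/PS0)
  lvl1: tbl 0x38, slot 8 ⇒ 0x3B003 (P1/RW1/US0/PS0)
  → PROTECTION_VIOLATION  (2 entries read)
#6 VA=0x1E139DF (w,kernel):
  lvl0: tbl 0x1F, slot 15 ⇒ 0x3C007 (P1/RW1/US1/PS0)
  lvl1: tbl 0x3C, slot 19 ⇒ 0x3E007 (P1/RW1/US1/PS0)
  ⇒ phys 0x3E9DF  [2 reads]
#7 VA=0x1FA07 (r,kernel):
  TLB hit vpn=0x1F → PA=0x30A07

Access #2 PA: 0x30A07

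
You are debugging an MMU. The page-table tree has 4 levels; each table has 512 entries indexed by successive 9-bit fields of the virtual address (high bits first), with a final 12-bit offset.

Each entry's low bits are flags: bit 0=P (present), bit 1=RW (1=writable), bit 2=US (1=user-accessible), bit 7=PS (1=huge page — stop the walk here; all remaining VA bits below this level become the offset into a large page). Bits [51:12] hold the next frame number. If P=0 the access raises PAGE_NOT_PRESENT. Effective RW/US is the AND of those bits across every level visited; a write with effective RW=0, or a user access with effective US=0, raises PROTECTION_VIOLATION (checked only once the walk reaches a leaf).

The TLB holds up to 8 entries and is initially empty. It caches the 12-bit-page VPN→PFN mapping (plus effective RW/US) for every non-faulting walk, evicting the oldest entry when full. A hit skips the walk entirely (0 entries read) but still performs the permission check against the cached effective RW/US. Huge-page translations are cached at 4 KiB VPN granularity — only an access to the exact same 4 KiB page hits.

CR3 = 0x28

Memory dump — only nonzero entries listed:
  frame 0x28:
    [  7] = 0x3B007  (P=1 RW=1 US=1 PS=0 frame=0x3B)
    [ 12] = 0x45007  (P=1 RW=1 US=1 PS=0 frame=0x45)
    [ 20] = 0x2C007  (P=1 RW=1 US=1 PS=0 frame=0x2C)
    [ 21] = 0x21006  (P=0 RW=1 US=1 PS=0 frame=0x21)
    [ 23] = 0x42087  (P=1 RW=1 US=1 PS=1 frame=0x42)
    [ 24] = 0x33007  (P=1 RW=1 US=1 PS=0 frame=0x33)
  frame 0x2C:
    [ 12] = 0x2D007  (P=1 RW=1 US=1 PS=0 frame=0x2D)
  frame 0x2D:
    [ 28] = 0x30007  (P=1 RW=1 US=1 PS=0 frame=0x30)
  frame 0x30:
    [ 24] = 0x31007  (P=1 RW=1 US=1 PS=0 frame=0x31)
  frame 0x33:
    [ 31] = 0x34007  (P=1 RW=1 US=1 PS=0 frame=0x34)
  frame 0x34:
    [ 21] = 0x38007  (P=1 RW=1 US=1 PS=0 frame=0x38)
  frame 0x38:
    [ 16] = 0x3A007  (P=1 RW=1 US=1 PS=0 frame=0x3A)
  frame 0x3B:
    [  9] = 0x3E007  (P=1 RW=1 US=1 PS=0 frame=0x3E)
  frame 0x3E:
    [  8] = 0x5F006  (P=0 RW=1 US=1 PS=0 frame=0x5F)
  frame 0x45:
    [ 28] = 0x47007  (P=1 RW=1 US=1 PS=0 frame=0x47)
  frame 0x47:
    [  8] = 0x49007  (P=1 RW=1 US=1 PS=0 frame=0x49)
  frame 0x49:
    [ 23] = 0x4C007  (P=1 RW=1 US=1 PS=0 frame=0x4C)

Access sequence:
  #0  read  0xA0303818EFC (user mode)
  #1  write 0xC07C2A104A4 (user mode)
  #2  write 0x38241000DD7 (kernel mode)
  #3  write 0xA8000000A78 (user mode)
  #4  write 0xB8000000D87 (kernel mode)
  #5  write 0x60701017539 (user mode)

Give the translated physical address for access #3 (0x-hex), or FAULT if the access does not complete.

Trace:
#0 VA=0xA0303818EFC (r,user):
  [0] read 0x28 idx=20: raw=0x2C007 flags P=1 W=1 U=1 S=0
  [1] read 0x2C idx=12: raw=0x2D007 flags P=1 W=1 U=1 S=0
  [2] read 0x2D idx=28: raw=0x30007 flags P=1 W=1 U=1 S=0
  [3] read 0x30 idx=24: raw=0x31007 flags P=1 W=1 U=1 S=0
  ✓ 0x31EFC  — 4 lookups
#1 VA=0xC07C2A104A4 (w,user):
  [0] read 0x28 idx=24: raw=0x33007 flags P=1 W=1 U=1 S=0
  [1] read 0x33 idx=31: raw=0x34007 flags P=1 W=1 U=1 S=0
  [2] read 0x34 idx=21: raw=0x38007 flags P=1 W=1 U=1 S=0
  [3] read 0x38 idx=16: raw=0x3A007 flags P=1 W=1 U=1 S=0
  ✓ 0x3A4A4  — 4 lookups
#2 VA=0x38241000DD7 (w,kernel):
  [0] read 0x28 idx=7: raw=0x3B007 flags P=1 W=1 U=1 S=0
  [1] read 0x3B idx=9: raw=0x3E007 flags P=1 W=1 U=1 S=0
  [2] read 0x3E idx=8: raw=0x5F006 flags P=0 W=1 U=1 S=0
  ⇒ fault: PAGE_NOT_PRESENT  — 3 lookups
#3 VA=0xA8000000A78 (w,user):
  [0] read 0x28 idx=21: raw=0x21006 flags P=0 W=1 U=1 S=0
  ⇒ fault: PAGE_NOT_PRESENT  — 1 lookups
#4 VA=0xB8000000D87 (w,kernel):
  [0] read 0x28 idx=23: raw=0x42087 flags P=1 W=1 U=1 S=1
  ✓ 0x42D87 (huge @L0)  — 1 lookups
#5 VA=0x60701017539 (w,user):
  [0] read 0x28 idx=12: raw=0x45007 flags P=1 W=1 U=1 S=0
  [1] read 0x45 idx=28: raw=0x47007 flags P=1 W=1 U=1 S=0
  [2] read 0x47 idx=8: raw=0x49007 flags P=1 W=1 U=1 S=0
  [3] read 0x49 idx=23: raw=0x4C007 flags P=1 W=1 U=1 S=0
  ✓ 0x4C539  — 4 lookups

Access #3 PA: FAULT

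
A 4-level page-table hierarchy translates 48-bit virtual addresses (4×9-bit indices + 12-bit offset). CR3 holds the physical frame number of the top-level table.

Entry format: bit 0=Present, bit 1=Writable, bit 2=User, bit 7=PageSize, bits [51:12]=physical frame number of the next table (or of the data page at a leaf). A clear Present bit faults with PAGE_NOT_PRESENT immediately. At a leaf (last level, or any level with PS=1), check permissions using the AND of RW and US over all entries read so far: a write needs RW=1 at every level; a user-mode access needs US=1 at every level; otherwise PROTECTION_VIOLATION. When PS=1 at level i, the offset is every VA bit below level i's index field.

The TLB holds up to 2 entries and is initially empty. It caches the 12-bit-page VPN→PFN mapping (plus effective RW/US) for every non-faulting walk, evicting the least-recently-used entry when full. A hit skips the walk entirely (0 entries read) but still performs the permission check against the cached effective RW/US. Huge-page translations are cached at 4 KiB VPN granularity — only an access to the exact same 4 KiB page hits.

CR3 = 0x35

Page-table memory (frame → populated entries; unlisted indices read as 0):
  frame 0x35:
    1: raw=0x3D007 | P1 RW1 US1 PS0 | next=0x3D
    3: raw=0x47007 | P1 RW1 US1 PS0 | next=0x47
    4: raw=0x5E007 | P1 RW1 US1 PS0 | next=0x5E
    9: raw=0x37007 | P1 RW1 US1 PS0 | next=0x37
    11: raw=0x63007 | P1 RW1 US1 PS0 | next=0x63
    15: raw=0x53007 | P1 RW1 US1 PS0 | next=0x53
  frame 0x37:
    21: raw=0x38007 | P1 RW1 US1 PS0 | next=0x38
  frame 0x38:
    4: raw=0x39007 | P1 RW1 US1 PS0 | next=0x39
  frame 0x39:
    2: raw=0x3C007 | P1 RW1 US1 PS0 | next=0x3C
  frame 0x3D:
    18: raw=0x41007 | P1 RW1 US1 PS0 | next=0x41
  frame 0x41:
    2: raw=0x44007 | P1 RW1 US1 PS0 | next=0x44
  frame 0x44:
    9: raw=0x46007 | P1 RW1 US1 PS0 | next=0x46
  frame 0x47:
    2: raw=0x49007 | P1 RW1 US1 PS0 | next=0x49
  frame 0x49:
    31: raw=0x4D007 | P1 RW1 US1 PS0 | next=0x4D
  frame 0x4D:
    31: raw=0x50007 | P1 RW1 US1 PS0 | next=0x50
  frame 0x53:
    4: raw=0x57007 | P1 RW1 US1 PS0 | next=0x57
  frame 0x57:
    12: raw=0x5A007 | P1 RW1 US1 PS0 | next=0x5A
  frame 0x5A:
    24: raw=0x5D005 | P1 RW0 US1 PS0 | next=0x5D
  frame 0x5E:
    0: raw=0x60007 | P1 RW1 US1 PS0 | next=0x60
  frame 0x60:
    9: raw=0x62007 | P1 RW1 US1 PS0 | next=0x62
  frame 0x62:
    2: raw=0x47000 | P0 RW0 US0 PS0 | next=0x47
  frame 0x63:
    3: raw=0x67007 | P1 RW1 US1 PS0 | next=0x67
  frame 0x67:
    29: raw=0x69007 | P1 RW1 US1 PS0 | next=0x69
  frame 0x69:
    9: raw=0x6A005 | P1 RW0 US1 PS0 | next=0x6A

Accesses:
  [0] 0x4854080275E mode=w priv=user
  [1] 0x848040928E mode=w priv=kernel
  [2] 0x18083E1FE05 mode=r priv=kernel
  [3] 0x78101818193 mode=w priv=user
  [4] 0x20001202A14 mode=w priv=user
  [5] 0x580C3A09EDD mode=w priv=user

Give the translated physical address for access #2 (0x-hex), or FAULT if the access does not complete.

Walk each access:
#0 VA=0x4854080275E (w,user):
  L0: frame=0x35 idx=9 entry=0x37007 [P=1 RW=1 US=1 PS=0]
  L1: frame=0x37 idx=21 entry=0x38007 [P=1 RW=1 US=1 PS=0]
  L2: frame=0x38 idx=4 entry=0x39007 [P=1 RW=1 US=1 PS=0]
  L3: frame=0x39 idx=2 entry=0x3C007 [P=1 RW=1 US=1 PS=0]
  ⇒ phys 0x3C75E  [4 reads]
#1 VA=0x848040928E (w,kernel):
  L0: frame=0x35 idx=1 entry=0x3D007 [P=1 RW=1 US=1 PS=0]
  L1: frame=0x3D idx=18 entry=0x41007 [P=1 RW=1 US=1 PS=0]
  L2: frame=0x41 idx=2 entry=0x44007 [P=1 RW=1 US=1 PS=0]
  L3: frame=0x44 idx=9 entry=0x46007 [P=1 RW=1 US=1 PS=0]
  ⇒ phys 0x4628E  [4 reads]
#2 VA=0x18083E1FE05 (r,kernel):
  L0: frame=0x35 idx=3 entry=0x47007 [P=1 RW=1 US=1 PS=0]
  L1: frame=0x47 idx=2 entry=0x49007 [P=1 RW=1 US=1 PS=0]
  L2: frame=0x49 idx=31 entry=0x4D007 [P=1 RW=1 US=1 PS=0]
  L3: frame=0x4D idx=31 entry=0x50007 [P=1 RW=1 US=1 PS=0]
  ⇒ phys 0x50E05  [4 reads]
#3 VA=0x78101818193 (w,user):
  L0: frame=0x35 idx=15 entry=0x53007 [P=1 RW=1 US=1 PS=0]
  L1: frame=0x53 idx=4 entry=0x57007 [P=1 RW=1 US=1 PS=0]
  L2: frame=0x57 idx=12 entry=0x5A007 [P=1 RW=1 US=1 PS=0]
  L3: frame=0x5A idx=24 entry=0x5D005 [P=1 RW=0 US=1 PS=0]
  ✗ PROTECTION_VIOLATION  [4 reads]
#4 VA=0x20001202A14 (w,user):
  L0: frame=0x35 idx=4 entry=0x5E007 [P=1 RW=1 US=1 PS=0]
  L1: frame=0x5E idx=0 entry=0x60007 [P=1 RW=1 US=1 PS=0]
  L2: frame=0x60 idx=9 entry=0x62007 [P=1 RW=1 US=1 PS=0]
  L3: frame=0x62 idx=2 entry=0x47000 [P=0 RW=0 US=0 PS=0]
  ✗ PAGE_NOT_PRESENT  [4 reads]
#5 VA=0x580C3A09EDD (w,user):
  L0: frame=0x35 idx=11 entry=0x63007 [P=1 RW=1 US=1 PS=0]
  L1: frame=0x63 idx=3 entry=0x67007 [P=1 RW=1 US=1 PS=0]
  L2: frame=0x67 idx=29 entry=0x69007 [P=1 RW=1 US=1 PS=0]
  L3: frame=0x69 idx=9 entry=0x6A005 [P=1 RW=0 US=1 PS=0]
  ✗ PROTECTION_VIOLATION  [4 reads]

Access #2 PA: 0x50E05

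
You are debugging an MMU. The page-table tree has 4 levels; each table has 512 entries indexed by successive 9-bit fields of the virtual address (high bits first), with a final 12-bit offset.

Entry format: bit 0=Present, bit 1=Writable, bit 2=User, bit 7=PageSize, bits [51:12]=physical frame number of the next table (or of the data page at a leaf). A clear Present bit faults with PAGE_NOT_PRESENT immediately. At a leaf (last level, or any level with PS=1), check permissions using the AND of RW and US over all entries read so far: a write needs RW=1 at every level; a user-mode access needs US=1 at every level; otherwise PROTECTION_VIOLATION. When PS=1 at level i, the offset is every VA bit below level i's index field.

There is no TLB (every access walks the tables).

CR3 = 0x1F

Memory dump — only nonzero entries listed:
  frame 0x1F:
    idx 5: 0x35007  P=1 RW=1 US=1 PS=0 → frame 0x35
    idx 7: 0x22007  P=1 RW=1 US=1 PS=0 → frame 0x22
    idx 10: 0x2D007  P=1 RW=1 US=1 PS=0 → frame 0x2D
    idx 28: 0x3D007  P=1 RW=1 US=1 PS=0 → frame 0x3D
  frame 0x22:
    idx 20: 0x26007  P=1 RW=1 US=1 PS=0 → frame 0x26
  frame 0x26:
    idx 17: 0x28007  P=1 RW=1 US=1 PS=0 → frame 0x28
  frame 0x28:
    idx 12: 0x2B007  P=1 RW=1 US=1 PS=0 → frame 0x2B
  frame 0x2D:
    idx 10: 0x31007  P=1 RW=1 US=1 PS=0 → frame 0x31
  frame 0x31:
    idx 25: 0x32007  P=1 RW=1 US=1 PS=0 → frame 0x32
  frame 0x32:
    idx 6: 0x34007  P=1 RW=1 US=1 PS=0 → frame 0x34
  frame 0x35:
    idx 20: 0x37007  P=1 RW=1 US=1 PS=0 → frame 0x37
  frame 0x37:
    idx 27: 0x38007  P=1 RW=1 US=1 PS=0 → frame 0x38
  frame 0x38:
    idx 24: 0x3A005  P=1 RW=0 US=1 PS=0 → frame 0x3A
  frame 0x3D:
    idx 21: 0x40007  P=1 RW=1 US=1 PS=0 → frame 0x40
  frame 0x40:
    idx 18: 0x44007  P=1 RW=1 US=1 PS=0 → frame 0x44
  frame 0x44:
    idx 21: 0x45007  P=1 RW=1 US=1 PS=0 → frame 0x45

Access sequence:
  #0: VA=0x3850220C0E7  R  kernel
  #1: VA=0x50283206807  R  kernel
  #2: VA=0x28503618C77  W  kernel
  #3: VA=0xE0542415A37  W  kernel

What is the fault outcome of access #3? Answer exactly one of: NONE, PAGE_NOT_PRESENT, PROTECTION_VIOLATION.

Per-access translation:
#0 VA=0x3850220C0E7 (r,kernel):
  L0: frame=0x1F idx=7 entry=0x22007 [P=1 RW=1 US=1 PS=0]
  L1: frame=0x22 idx=20 entry=0x26007 [P=1 RW=1 US=1 PS=0]
  L2: frame=0x26 idx=17 entry=0x28007 [P=1 RW=1 US=1 PS=0]
  L3: frame=0x28 idx=12 entry=0x2B007 [P=1 RW=1 US=1 PS=0]
  → PA=0x2B0E7  (4 entries read)
#1 VA=0x50283206807 (r,kernel):
  L0: frame=0x1F idx=10 entry=0x2D007 [P=1 RW=1 US=1 PS=0]
  L1: frame=0x2D idx=10 entry=0x31007 [P=1 RW=1 US=1 PS=0]
  L2: frame=0x31 idx=25 entry=0x32007 [P=1 RW=1 US=1 PS=0]
  L3: frame=0x32 idx=6 entry=0x34007 [P=1 RW=1 US=1 PS=0]
  → PA=0x34807  (4 entries read)
#2 VA=0x28503618C77 (w,kernel):
  L0: frame=0x1F idx=5 entry=0x35007 [P=1 RW=1 US=1 PS=0]
  L1: frame=0x35 idx=20 entry=0x37007 [P=1 RW=1 US=1 PS=0]
  L2: frame=0x37 idx=27 entry=0x38007 [P=1 RW=1 US=1 PS=0]
  L3: frame=0x38 idx=24 entry=0x3A005 [P=1 RW=0 US=1 PS=0]
  ⇒ fault: PROTECTION_VIOLATION  — 4 lookups
#3 VA=0xE0542415A37 (w,kernel):
  L0: frame=0x1F idx=28 entry=0x3D007 [P=1 RW=1 US=1 PS=0]
  L1: frame=0x3D idx=21 entry=0x40007 [P=1 RW=1 US=1 PS=0]
  L2: frame=0x40 idx=18 entry=0x44007 [P=1 RW=1 US=1 PS=0]
  L3: frame=0x44 idx=21 entry=0x45007 [P=1 RW=1 US=1 PS=0]
  → PA=0x45A37  (4 entries read)

Access #3 fault: NONE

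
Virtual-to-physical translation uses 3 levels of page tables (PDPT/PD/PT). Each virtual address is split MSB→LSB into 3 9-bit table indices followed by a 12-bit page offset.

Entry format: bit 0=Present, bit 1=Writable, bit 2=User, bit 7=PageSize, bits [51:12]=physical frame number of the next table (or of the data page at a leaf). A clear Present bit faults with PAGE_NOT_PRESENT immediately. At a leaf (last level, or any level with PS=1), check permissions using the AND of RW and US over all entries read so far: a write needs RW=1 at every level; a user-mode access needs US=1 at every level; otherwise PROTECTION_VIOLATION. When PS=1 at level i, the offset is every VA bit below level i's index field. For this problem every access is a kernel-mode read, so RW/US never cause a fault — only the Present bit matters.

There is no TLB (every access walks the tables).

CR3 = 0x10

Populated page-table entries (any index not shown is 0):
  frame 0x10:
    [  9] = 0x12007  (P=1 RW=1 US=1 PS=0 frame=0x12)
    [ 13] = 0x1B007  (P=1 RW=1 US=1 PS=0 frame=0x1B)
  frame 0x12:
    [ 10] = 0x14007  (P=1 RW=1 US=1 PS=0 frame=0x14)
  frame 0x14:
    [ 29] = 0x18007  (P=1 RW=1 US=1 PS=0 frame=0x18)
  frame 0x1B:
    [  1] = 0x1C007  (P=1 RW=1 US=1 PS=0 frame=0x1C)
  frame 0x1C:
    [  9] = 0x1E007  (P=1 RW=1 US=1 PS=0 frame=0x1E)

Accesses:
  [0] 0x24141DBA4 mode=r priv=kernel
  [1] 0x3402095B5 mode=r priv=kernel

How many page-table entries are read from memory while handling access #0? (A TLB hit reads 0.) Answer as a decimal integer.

Trace:
#0 VA=0x24141DBA4 (r,kernel):
  lvl0: tbl 0x10, slot 9 ⇒ 0x12007 (P1/RW1/US1/PS0)
  lvl1: tbl 0x12, slot 10 ⇒ 0x14007 (P1/RW1/US1/PS0)
  lvl2: tbl 0x14, slot 29 ⇒ 0x18007 (P1/RW1/US1/PS0)
  ⇒ phys 0x18BA4  [3 reads]
#1 VA=0x3402095B5 (r,kernel):
  lvl0: tbl 0x10, slot 13 ⇒ 0x1B007 (P1/RW1/US1/PS0)
  lvl1: tbl 0x1B, slot 1 ⇒ 0x1C007 (P1/RW1/US1/PS0)
  lvl2: tbl 0x1C, slot 9 ⇒ 0x1E007 (P1/RW1/US1/PS0)
  ⇒ phys 0x1E5B5  [3 reads]

Entries read for #0: 3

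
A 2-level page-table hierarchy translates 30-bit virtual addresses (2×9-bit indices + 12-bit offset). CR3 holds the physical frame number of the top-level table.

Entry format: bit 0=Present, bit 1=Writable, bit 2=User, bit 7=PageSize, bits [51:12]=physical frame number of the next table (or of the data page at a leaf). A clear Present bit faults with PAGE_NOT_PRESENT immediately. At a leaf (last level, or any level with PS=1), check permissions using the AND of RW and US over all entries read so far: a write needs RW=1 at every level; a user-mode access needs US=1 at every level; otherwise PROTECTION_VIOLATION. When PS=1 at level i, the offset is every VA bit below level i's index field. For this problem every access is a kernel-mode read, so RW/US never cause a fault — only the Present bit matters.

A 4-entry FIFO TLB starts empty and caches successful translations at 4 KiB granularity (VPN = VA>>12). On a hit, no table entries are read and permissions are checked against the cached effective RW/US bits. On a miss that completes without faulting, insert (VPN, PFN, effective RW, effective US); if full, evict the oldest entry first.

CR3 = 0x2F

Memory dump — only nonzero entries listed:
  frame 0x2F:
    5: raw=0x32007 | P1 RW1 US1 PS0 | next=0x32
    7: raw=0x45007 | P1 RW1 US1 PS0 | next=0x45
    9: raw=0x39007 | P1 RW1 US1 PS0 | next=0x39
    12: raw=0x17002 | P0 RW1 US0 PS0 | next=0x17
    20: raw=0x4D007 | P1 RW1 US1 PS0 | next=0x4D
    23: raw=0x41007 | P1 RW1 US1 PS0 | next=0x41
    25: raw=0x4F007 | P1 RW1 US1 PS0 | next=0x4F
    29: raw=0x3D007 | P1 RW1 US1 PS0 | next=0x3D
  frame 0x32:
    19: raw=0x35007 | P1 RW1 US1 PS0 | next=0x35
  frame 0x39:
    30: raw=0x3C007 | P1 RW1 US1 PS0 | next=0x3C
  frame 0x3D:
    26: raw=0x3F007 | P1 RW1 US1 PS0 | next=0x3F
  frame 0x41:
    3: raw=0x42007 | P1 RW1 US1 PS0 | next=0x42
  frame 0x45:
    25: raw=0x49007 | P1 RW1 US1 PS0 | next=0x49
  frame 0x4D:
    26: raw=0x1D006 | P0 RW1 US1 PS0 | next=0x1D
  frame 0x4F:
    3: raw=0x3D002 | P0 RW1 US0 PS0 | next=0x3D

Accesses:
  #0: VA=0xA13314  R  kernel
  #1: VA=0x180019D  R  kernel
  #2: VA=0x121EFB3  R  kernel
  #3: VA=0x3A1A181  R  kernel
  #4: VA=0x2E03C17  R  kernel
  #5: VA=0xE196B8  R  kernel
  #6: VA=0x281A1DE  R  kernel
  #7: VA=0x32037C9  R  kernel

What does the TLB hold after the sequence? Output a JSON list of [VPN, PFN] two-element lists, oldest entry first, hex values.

Walk each access:
#0 VA=0xA13314 (r,kernel):
  L0 @0x2F[5] → 0x32007  P=1,RW=1,US=1,PS=0
  L1 @0x32[19] → 0x35007  P=1,RW=1,US=1,PS=0
  ✓ 0x35314  — 2 lookups
#1 VA=0x180019D (r,kernel):
  L0 @0x2F[12] → 0x17002  P=0,RW=1,US=0,PS=0
  → PAGE_NOT_PRESENT  (1 entries read)
#2 VA=0x121EFB3 (r,kernel):
  L0 @0x2F[9] → 0x39007  P=1,RW=1,US=1,PS=0
  L1 @0x39[30] → 0x3C007  P=1,RW=1,US=1,PS=0
  ✓ 0x3CFB3  — 2 lookups
#3 VA=0x3A1A181 (r,kernel):
  L0 @0x2F[29] → 0x3D007  P=1,RW=1,US=1,PS=0
  L1 @0x3D[26] → 0x3F007  P=1,RW=1,US=1,PS=0
  ✓ 0x3F181  — 2 lookups
#4 VA=0x2E03C17 (r,kernel):
  L0 @0x2F[23] → 0x41007  P=1,RW=1,US=1,PS=0
  L1 @0x41[3] → 0x42007  P=1,RW=1,US=1,PS=0
  ✓ 0x42C17  — 2 lookups
#5 VA=0xE196B8 (r,kernel):
  L0 @0x2F[7] → 0x45007  P=1,RW=1,US=1,PS=0
  L1 @0x45[25] → 0x49007  P=1,RW=1,US=1,PS=0
  ✓ 0x496B8  — 2 lookups
#6 VA=0x281A1DE (r,kernel):
  L0 @0x2F[20] → 0x4D007  P=1,RW=1,US=1,PS=0
  L1 @0x4D[26] → 0x1D006  P=0,RW=1,US=1,PS=0
  → PAGE_NOT_PRESENT  (2 entries read)
#7 VA=0x32037C9 (r,kernel):
  L0 @0x2F[25] → 0x4F007  P=1,RW=1,US=1,PS=0
  L1 @0x4F[3] → 0x3D002  P=0,RW=1,US=0,PS=0
  → PAGE_NOT_PRESENT  (2 entries read)

TLB: [["0x121E", "0x3C"], ["0x3A1A", "0x3F"], ["0x2E03", "0x42"], ["0xE19", "0x49"]]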